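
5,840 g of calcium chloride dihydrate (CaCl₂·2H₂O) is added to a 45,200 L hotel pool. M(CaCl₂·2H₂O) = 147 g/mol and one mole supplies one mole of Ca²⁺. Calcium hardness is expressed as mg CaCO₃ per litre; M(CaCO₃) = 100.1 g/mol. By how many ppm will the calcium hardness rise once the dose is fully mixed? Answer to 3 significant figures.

Moles of Ca²⁺: 5,840 g ÷ 147 g/mol = 39.73 mol.
As CaCO₃: 39.73 mol × 100.1 g/mol = 3977 g.
Rise: 3977 g / 45,200 L × 1000 = 87.98 mg/L.

88.0 ppm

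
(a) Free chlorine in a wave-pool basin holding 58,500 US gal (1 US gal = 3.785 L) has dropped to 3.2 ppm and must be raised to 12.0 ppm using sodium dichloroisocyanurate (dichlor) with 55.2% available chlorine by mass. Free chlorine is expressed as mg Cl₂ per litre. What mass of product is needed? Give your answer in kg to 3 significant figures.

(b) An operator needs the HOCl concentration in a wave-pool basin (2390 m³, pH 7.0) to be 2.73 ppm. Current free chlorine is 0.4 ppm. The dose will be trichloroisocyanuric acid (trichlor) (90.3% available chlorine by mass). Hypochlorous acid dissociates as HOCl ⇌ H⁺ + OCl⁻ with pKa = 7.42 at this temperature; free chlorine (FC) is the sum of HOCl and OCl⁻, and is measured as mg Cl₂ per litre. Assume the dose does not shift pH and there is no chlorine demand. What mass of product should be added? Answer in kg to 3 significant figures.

(a) Volume: 58,500 US gal × 3.785 L/gal = 221,422 L.
(a) Chlorine deficit: 12.0 − 3.2 = 8.8 ppm = 8.8 mg/L as Cl₂.
(a) Cl₂ equivalent needed: 8.8 mg/L × 221,422 L = 1,949,000 mg = 1949 g.
(a) Product at 55.2% available chlorine: 1949 / 0.552 = 3530 g.

(b) Volume: 2390 m³ = 2,390,000 L.
(b) [OCl⁻]/[HOCl] = 10^(pH − pKa) = 10^(7.0 − 7.42) = 0.3802; fraction as HOCl = 1/(1 + 0.3802) = 0.7245.
(b) Free chlorine required for 2.73 ppm HOCl: 2.73 / 0.7245 = 3.768 ppm.
(b) FC to add: 3.768 − 0.4 = 3.368 mg/L as Cl₂.
(b) Cl₂ equivalent: 3.368 mg/L × 2,390,000 L = 8049 g.
(b) Product at 90.3% available Cl: 8049 / 0.903 = 8914 g.

(a) 3.53 kg; (b) 8.91 kg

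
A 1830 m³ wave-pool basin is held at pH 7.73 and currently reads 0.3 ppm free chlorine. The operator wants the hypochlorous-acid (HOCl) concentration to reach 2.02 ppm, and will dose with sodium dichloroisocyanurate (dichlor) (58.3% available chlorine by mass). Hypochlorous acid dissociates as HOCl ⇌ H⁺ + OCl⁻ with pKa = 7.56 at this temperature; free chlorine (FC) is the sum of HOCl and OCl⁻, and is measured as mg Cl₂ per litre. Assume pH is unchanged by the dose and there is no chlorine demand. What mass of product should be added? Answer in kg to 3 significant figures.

Volume: 1830 m³ = 1,830,000 L.
[OCl⁻]/[HOCl] = 10^(pH − pKa) = 10^(7.73 − 7.56) = 1.479; fraction as HOCl = 1/(1 + 1.479) = 0.4034.
Free chlorine required for 2.02 ppm HOCl: 2.02 / 0.4034 = 5.008 ppm.
FC to add: 5.008 − 0.3 = 4.708 mg/L as Cl₂.
Cl₂ equivalent: 4.708 mg/L × 1,830,000 L = 8615 g.
Product at 58.3% available Cl: 8615 / 0.583 = 14,780 g.

14.8 kg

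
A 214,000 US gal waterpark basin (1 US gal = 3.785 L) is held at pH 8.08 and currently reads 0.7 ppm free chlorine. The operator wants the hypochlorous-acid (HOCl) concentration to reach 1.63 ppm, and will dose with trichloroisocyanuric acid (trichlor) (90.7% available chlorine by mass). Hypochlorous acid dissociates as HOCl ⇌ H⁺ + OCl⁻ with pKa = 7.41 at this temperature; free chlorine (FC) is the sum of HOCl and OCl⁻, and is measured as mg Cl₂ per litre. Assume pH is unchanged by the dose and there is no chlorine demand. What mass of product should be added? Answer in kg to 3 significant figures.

7.64 kg

Volume: 214,000 US gal × 3.785 L/gal = 809,990 L.
[OCl⁻]/[HOCl] = 10^(pH − pKa) = 10^(8.08 − 7.41) = 4.677; fraction as HOCl = 1/(1 + 4.677) = 0.1761.
Free chlorine required for 1.63 ppm HOCl: 1.63 / 0.1761 = 9.254 ppm.
FC to add: 9.254 − 0.7 = 8.554 mg/L as Cl₂.
Cl₂ equivalent: 8.554 mg/L × 809,990 L = 6929 g.
Product at 90.7% available Cl: 6929 / 0.907 = 7639 g.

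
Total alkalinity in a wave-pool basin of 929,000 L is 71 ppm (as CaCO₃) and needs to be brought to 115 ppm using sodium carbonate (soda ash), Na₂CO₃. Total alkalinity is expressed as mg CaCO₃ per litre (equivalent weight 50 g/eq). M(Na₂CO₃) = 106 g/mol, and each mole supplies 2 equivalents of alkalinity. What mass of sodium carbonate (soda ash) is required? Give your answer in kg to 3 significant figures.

Alkalinity to add: (115 − 71) = 44 mg/L as CaCO₃ × 929,000 L = 40,880 g as CaCO₃.
Equivalents: 40,880 g ÷ 50 g/eq = 817.5 eq.
Each mole of Na₂CO₃ supplies 2 eq, so 817.5 / 2 = 408.8 mol.
Mass: 408.8 mol × 106 g/mol = 43,330 g.

43.3 kg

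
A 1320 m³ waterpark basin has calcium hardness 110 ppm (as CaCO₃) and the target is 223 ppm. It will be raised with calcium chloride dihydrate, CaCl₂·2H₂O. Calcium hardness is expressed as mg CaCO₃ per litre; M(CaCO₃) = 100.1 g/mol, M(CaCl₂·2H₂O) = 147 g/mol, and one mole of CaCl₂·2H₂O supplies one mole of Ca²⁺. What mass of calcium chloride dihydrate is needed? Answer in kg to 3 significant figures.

Volume: 1320 m³ = 1,320,000 L.
Hardness to add: (223 − 110) = 113 mg/L as CaCO₃ × 1,320,000 L = 149,200 g as CaCO₃.
Moles of Ca²⁺ (1 mol Ca²⁺ ≡ 1 mol CaCO₃): 149,200 / 100.1 g/mol = 1490 mol.
Mass of CaCl₂·2H₂O: 1490 × 147 = 219,000 g.

219 kg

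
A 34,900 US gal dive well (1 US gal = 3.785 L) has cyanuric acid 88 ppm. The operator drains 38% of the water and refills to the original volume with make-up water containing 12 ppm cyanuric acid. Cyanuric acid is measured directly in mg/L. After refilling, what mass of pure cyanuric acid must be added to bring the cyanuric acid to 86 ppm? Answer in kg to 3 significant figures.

Volume: 34,900 US gal × 3.785 L/gal = 132,096 L.
After draining 38% and refilling: 88 × 0.62 + 12 × 0.38 = 59.12 ppm.
Deficit to target: 86 − 59.12 = 26.88 mg/L.
Mass: 26.88 mg/L × 132,096 L = 3551 g cyanuric acid.

3.55 kg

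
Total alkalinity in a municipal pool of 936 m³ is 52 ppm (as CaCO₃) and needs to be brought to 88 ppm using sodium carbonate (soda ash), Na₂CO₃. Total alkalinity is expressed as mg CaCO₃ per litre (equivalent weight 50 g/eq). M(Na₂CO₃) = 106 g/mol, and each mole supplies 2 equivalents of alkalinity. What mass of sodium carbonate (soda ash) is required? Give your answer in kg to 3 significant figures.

Volume: 936 m³ = 936,000 L.
Alkalinity to add: (88 − 52) = 36 mg/L as CaCO₃ × 936,000 L = 33,700 g as CaCO₃.
Equivalents: 33,700 g ÷ 50 g/eq = 673.9 eq.
Each mole of Na₂CO₃ supplies 2 eq, so 673.9 / 2 = 337 mol.
Mass: 337 mol × 106 g/mol = 35,720 g.

35.7 kg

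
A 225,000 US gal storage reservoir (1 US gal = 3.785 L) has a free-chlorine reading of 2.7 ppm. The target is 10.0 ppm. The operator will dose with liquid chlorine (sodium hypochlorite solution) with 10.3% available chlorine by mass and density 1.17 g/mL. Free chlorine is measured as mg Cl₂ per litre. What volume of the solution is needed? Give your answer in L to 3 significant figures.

51.6 L

Volume: 225,000 US gal × 3.785 L/gal = 851,625 L.
Chlorine deficit: 10.0 − 2.7 = 7.3 ppm = 7.3 mg/L as Cl₂.
Cl₂ equivalent needed: 7.3 mg/L × 851,625 L = 6,217,000 mg = 6217 g.
Product at 10.3% available chlorine: 6217 / 0.103 = 60,360 g.
Volume at density 1.17 g/mL: 60,360 g ÷ 1.17 g/mL = 51,590 mL.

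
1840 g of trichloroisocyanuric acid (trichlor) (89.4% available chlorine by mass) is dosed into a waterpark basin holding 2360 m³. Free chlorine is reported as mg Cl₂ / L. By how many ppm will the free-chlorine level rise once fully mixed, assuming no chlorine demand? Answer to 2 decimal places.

Volume: 2360 m³ = 2,360,000 L.
Available chlorine delivered: 1840 g × 0.894 = 1645 g as Cl₂.
Concentration rise: 1645 g / 2,360,000 L = 0.697 mg/L = 0.70 ppm.

0.70 ppm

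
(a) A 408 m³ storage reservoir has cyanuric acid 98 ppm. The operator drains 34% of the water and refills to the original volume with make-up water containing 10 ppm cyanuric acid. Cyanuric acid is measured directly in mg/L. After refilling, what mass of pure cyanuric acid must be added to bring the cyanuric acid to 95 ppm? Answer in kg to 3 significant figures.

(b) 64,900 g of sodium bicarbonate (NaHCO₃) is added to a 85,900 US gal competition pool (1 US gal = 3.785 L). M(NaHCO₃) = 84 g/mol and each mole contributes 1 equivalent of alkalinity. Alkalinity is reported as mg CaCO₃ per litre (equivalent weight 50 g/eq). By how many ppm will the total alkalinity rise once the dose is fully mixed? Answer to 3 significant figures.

(a) 11.0 kg; (b) 119 ppm

(a) Volume: 408 m³ = 408,000 L.
(a) After draining 34% and refilling: 98 × 0.66 + 10 × 0.34 = 68.08 ppm.
(a) Deficit to target: 95 − 68.08 = 26.92 mg/L.
(a) Mass: 26.92 mg/L × 408,000 L = 10,980 g cyanuric acid.

(b) Volume: 85,900 US gal × 3.785 L/gal = 325,132 L.
(b) Moles of NaHCO₃: 64,900 g ÷ 84 g/mol = 772.6 mol → 772.6 eq of alkalinity.
(b) As CaCO₃: 772.6 eq × 50 g/eq = 38,630 g.
(b) Rise: 38,630 g / 325,132 L × 1000 = 118.8 mg/L.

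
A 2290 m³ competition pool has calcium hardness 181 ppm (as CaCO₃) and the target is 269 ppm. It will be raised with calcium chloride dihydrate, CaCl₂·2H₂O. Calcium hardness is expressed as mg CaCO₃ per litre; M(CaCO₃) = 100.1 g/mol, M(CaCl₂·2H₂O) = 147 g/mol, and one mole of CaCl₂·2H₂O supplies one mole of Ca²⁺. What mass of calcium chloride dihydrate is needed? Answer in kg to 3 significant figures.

Volume: 2290 m³ = 2,290,000 L.
Hardness to add: (269 − 181) = 88 mg/L as CaCO₃ × 2,290,000 L = 201,500 g as CaCO₃.
Moles of Ca²⁺ (1 mol Ca²⁺ ≡ 1 mol CaCO₃): 201,500 / 100.1 g/mol = 2013 mol.
Mass of CaCl₂·2H₂O: 2013 × 147 = 295,900 g.

296 kg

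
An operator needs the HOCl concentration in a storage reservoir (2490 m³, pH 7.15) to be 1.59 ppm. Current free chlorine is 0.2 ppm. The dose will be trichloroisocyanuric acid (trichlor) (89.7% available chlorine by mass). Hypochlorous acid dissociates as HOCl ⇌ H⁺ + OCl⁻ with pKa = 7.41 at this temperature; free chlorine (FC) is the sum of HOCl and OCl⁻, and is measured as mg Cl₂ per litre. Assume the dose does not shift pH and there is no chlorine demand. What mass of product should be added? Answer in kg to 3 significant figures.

Volume: 2490 m³ = 2,490,000 L.
[OCl⁻]/[HOCl] = 10^(pH − pKa) = 10^(7.15 − 7.41) = 0.5495; fraction as HOCl = 1/(1 + 0.5495) = 0.6454.
Free chlorine required for 1.59 ppm HOCl: 1.59 / 0.6454 = 2.464 ppm.
FC to add: 2.464 − 0.2 = 2.264 mg/L as Cl₂.
Cl₂ equivalent: 2.264 mg/L × 2,490,000 L = 5637 g.
Product at 89.7% available Cl: 5637 / 0.897 = 6284 g.

6.28 kg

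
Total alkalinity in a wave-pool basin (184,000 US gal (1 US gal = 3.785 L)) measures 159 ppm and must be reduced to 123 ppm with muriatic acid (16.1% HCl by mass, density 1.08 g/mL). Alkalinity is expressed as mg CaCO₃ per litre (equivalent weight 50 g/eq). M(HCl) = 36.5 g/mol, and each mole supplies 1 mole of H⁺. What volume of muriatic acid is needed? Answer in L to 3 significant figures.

Volume: 184,000 US gal × 3.785 L/gal = 696,440 L.
Alkalinity to neutralize: (159 − 123) = 36 mg/L as CaCO₃ × 696,440 L = 25,070 g as CaCO₃.
Equivalents of H⁺ required: 25,070 ÷ 50 g/eq = 501.4 eq = 501.4 mol HCl.
Mass of HCl: 501.4 × 36.5 = 18,300 g.
Mass of 16.1% solution: 18,300 / 0.161 = 113,700 g.
Volume: 113,700 g ÷ 1.08 g/mL = 105,300 mL.

105 L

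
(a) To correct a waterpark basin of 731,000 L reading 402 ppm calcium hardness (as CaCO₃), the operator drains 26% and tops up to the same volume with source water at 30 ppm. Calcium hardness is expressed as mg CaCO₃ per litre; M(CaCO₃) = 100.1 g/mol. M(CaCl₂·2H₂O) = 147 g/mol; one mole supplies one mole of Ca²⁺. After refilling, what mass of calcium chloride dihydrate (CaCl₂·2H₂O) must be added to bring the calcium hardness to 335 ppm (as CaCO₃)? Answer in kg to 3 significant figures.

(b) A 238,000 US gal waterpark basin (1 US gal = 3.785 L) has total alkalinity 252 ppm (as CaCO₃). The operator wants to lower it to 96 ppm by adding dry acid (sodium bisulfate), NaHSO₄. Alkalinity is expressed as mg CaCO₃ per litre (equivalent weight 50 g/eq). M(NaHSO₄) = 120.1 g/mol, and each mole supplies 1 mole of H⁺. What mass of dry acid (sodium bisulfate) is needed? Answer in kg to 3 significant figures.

(a) 31.9 kg; (b) 338 kg

(a) After draining 26% and refilling: 402 × 0.74 + 30 × 0.26 = 305.28 ppm.
(a) Deficit to target: 335 − 305.28 = 29.72 mg/L.
(a) As CaCO₃: 29.72 mg/L × 731,000 L = 21,730 g; ÷ 100.1 = 217 mol Ca²⁺.
(a) Mass: 217 × 147 = 31,900 g.

(b) Volume: 238,000 US gal × 3.785 L/gal = 900,830 L.
(b) Alkalinity to neutralize: (252 − 96) = 156 mg/L as CaCO₃ × 900,830 L = 140,500 g as CaCO₃.
(b) Equivalents of H⁺ required: 140,500 ÷ 50 g/eq = 2811 eq = 2811 mol NaHSO₄.
(b) Mass of NaHSO₄: 2811 × 120.1 = 337,600 g.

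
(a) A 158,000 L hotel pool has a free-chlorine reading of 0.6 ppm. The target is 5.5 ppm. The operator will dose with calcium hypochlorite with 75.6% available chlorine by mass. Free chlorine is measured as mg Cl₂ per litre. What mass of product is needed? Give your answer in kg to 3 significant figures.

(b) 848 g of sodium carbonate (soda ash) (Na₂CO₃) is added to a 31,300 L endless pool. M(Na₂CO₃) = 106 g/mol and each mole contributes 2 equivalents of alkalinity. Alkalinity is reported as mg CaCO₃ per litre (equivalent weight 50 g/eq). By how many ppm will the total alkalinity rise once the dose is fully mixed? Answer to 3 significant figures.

(a) 1.02 kg; (b) 25.6 ppm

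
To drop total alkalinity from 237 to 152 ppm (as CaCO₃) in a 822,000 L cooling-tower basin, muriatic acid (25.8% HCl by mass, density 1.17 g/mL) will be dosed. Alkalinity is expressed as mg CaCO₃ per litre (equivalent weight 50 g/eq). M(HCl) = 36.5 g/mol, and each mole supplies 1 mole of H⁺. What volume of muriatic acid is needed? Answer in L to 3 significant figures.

Alkalinity to neutralize: (237 − 152) = 85 mg/L as CaCO₃ × 822,000 L = 69,870 g as CaCO₃.
Equivalents of H⁺ required: 69,870 ÷ 50 g/eq = 1397 eq = 1397 mol HCl.
Mass of HCl: 1397 × 36.5 = 51,010 g.
Mass of 25.8% solution: 51,010 / 0.258 = 197,700 g.
Volume: 197,700 g ÷ 1.17 g/mL = 169,000 mL.

169 L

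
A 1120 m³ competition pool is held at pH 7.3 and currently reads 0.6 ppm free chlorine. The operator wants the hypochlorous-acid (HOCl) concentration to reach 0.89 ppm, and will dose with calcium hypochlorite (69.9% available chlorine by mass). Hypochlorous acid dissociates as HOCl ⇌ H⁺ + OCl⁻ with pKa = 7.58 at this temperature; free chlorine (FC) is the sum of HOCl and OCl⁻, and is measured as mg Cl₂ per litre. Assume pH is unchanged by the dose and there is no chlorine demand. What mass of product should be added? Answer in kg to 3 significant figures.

Volume: 1120 m³ = 1,120,000 L.
[OCl⁻]/[HOCl] = 10^(pH − pKa) = 10^(7.3 − 7.58) = 0.5248; fraction as HOCl = 1/(1 + 0.5248) = 0.6558.
Free chlorine required for 0.89 ppm HOCl: 0.89 / 0.6558 = 1.357 ppm.
FC to add: 1.357 − 0.6 = 0.7571 mg/L as Cl₂.
Cl₂ equivalent: 0.7571 mg/L × 1,120,000 L = 847.9 g.
Product at 69.9% available Cl: 847.9 / 0.699 = 1213 g.

1.21 kg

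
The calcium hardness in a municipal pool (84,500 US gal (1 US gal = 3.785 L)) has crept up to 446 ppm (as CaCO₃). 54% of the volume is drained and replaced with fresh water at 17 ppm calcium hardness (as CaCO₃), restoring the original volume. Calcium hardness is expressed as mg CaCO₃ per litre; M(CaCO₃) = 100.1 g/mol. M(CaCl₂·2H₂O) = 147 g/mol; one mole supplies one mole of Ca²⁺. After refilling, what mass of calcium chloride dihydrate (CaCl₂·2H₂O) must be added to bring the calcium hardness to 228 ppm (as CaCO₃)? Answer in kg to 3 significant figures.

Volume: 84,500 US gal × 3.785 L/gal = 319,832 L.
After draining 54% and refilling: 446 × 0.46 + 17 × 0.54 = 214.34 ppm.
Deficit to target: 228 − 214.34 = 13.66 mg/L.
As CaCO₃: 13.66 mg/L × 319,832 L = 4369 g; ÷ 100.1 = 43.65 mol Ca²⁺.
Mass: 43.65 × 147 = 6416 g.

6.42 kg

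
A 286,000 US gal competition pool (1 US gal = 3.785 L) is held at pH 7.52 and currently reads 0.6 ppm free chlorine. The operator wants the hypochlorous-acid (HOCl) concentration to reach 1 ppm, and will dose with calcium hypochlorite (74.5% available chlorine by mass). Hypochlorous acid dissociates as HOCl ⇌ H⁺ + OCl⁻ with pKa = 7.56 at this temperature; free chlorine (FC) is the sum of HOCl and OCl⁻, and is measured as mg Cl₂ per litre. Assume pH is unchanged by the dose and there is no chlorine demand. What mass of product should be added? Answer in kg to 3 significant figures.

1.91 kg

Volume: 286,000 US gal × 3.785 L/gal = 1,082,510 L.
[OCl⁻]/[HOCl] = 10^(pH − pKa) = 10^(7.52 − 7.56) = 0.912; fraction as HOCl = 1/(1 + 0.912) = 0.523.
Free chlorine required for 1 ppm HOCl: 1 / 0.523 = 1.912 ppm.
FC to add: 1.912 − 0.6 = 1.312 mg/L as Cl₂.
Cl₂ equivalent: 1.312 mg/L × 1,082,510 L = 1420 g.
Product at 74.5% available Cl: 1420 / 0.745 = 1906 g.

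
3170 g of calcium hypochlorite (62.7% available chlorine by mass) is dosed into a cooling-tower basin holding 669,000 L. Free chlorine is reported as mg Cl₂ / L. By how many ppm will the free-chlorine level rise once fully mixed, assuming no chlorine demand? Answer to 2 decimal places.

2.97 ppm

Available chlorine delivered: 3170 g × 0.627 = 1988 g as Cl₂.
Concentration rise: 1988 g / 669,000 L = 2.971 mg/L = 2.97 ppm.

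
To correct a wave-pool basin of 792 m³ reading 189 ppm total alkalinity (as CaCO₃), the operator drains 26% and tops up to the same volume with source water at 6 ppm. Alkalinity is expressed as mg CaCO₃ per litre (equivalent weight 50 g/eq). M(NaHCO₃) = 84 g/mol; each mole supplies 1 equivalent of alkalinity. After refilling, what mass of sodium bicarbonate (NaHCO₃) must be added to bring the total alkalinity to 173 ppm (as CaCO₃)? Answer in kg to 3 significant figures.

Volume: 792 m³ = 792,000 L.
After draining 26% and refilling: 189 × 0.74 + 6 × 0.26 = 141.42 ppm.
Deficit to target: 173 − 141.42 = 31.58 mg/L.
As CaCO₃: 31.58 mg/L × 792,000 L = 25,010 g; ÷ 50 g/eq ÷ 1 = 500.2 mol NaHCO₃.
Mass: 500.2 × 84 = 42,020 g.

42.0 kg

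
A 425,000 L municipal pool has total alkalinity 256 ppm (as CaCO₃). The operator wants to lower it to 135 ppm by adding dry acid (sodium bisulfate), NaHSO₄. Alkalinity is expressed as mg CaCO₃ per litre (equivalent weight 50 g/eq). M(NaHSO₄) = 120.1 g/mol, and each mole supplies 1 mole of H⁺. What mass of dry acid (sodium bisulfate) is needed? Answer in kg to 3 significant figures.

124 kg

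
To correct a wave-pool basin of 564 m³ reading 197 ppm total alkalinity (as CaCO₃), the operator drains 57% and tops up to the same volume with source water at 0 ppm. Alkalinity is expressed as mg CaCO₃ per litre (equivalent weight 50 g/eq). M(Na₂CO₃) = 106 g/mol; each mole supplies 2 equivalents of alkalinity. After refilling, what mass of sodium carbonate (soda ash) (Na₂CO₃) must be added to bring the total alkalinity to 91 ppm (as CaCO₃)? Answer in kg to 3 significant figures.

3.76 kg

Volume: 564 m³ = 564,000 L.
After draining 57% and refilling: 197 × 0.43 + 0 × 0.57 = 84.71 ppm.
Deficit to target: 91 − 84.71 = 6.29 mg/L.
As CaCO₃: 6.29 mg/L × 564,000 L = 3548 g; ÷ 50 g/eq ÷ 2 = 35.48 mol Na₂CO₃.
Mass: 35.48 × 106 = 3760 g.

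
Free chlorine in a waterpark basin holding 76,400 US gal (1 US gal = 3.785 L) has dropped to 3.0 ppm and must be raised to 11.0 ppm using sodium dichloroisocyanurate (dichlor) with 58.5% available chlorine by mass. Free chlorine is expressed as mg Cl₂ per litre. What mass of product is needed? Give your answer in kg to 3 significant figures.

3.95 kg

Volume: 76,400 US gal × 3.785 L/gal = 289,174 L.
Chlorine deficit: 11.0 − 3.0 = 8 ppm = 8 mg/L as Cl₂.
Cl₂ equivalent needed: 8 mg/L × 289,174 L = 2,313,000 mg = 2313 g.
Product at 58.5% available chlorine: 2313 / 0.585 = 3955 g.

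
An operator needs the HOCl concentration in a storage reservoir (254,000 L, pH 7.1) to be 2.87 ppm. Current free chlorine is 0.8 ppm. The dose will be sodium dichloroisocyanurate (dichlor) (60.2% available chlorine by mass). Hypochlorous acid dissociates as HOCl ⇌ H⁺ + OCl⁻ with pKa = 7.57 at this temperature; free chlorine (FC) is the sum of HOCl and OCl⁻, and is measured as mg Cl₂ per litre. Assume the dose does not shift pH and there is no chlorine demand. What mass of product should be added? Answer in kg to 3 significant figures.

1.28 kg

[OCl⁻]/[HOCl] = 10^(pH − pKa) = 10^(7.1 − 7.57) = 0.3388; fraction as HOCl = 1/(1 + 0.3388) = 0.7469.
Free chlorine required for 2.87 ppm HOCl: 2.87 / 0.7469 = 3.842 ppm.
FC to add: 3.842 − 0.8 = 3.042 mg/L as Cl₂.
Cl₂ equivalent: 3.042 mg/L × 254,000 L = 772.8 g.
Product at 60.2% available Cl: 772.8 / 0.602 = 1284 g.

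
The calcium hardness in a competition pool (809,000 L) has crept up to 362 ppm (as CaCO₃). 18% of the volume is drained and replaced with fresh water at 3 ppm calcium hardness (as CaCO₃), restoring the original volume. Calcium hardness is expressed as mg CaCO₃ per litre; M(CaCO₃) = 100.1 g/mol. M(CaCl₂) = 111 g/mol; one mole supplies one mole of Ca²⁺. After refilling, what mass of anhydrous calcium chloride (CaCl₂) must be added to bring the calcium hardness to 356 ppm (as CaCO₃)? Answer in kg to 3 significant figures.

After draining 18% and refilling: 362 × 0.82 + 3 × 0.18 = 297.38 ppm.
Deficit to target: 356 − 297.38 = 58.62 mg/L.
As CaCO₃: 58.62 mg/L × 809,000 L = 47,420 g; ÷ 100.1 = 473.8 mol Ca²⁺.
Mass: 473.8 × 111 = 52,590 g.

52.6 kg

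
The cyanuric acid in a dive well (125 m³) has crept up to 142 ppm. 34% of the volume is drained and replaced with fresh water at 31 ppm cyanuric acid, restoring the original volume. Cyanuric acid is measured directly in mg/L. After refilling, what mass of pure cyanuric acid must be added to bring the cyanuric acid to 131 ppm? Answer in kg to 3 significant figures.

3.34 kg

Volume: 125 m³ = 125,000 L.
After draining 34% and refilling: 142 × 0.66 + 31 × 0.34 = 104.26 ppm.
Deficit to target: 131 − 104.26 = 26.74 mg/L.
Mass: 26.74 mg/L × 125,000 L = 3343 g cyanuric acid.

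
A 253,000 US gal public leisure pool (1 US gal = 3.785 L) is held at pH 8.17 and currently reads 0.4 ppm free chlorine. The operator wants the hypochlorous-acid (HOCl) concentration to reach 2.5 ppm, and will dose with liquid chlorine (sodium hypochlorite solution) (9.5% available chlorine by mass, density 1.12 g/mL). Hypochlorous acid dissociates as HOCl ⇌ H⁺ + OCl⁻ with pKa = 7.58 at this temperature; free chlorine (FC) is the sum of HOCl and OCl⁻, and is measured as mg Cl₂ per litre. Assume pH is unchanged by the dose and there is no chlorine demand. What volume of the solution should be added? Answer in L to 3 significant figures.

106 L

Volume: 253,000 US gal × 3.785 L/gal = 957,605 L.
[OCl⁻]/[HOCl] = 10^(pH − pKa) = 10^(8.17 − 7.58) = 3.89; fraction as HOCl = 1/(1 + 3.89) = 0.2045.
Free chlorine required for 2.5 ppm HOCl: 2.5 / 0.2045 = 12.23 ppm.
FC to add: 12.23 − 0.4 = 11.83 mg/L as Cl₂.
Cl₂ equivalent: 11.83 mg/L × 957,605 L = 11,320 g.
Product at 9.5% available Cl: 11,320 / 0.095 = 119,200 g.
Volume: 119,200 g ÷ 1.12 g/mL = 106,400 mL.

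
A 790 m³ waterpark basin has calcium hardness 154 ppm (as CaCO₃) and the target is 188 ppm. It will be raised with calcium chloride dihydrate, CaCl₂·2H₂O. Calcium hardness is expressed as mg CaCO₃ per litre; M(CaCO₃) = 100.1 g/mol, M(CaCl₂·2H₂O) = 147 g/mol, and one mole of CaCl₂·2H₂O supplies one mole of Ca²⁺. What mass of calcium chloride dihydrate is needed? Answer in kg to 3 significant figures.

39.4 kg

Volume: 790 m³ = 790,000 L.
Hardness to add: (188 − 154) = 34 mg/L as CaCO₃ × 790,000 L = 26,860 g as CaCO₃.
Moles of Ca²⁺ (1 mol Ca²⁺ ≡ 1 mol CaCO₃): 26,860 / 100.1 g/mol = 268.3 mol.
Mass of CaCl₂·2H₂O: 268.3 × 147 = 39,440 g.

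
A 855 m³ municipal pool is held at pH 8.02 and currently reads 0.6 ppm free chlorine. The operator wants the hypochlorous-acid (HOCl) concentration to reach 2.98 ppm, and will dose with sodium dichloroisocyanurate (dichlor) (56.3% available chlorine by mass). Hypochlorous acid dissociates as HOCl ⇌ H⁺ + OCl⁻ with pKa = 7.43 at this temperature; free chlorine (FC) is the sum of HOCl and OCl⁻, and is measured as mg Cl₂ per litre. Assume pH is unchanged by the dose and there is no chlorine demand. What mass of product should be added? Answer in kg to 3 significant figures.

21.2 kg

Volume: 855 m³ = 855,000 L.
[OCl⁻]/[HOCl] = 10^(pH − pKa) = 10^(8.02 − 7.43) = 3.89; fraction as HOCl = 1/(1 + 3.89) = 0.2045.
Free chlorine required for 2.98 ppm HOCl: 2.98 / 0.2045 = 14.57 ppm.
FC to add: 14.57 − 0.6 = 13.97 mg/L as Cl₂.
Cl₂ equivalent: 13.97 mg/L × 855,000 L = 11,950 g.
Product at 56.3% available Cl: 11,950 / 0.563 = 21,220 g.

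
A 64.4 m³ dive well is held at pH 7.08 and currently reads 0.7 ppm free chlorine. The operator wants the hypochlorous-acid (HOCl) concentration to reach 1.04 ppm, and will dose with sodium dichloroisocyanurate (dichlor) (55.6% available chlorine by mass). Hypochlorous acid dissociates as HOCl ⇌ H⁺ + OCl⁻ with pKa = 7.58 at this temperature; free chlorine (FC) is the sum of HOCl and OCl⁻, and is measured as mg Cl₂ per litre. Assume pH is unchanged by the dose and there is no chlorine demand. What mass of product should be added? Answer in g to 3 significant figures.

Volume: 64.4 m³ = 64,400 L.
[OCl⁻]/[HOCl] = 10^(pH − pKa) = 10^(7.08 − 7.58) = 0.3162; fraction as HOCl = 1/(1 + 0.3162) = 0.7597.
Free chlorine required for 1.04 ppm HOCl: 1.04 / 0.7597 = 1.369 ppm.
FC to add: 1.369 − 0.7 = 0.6689 mg/L as Cl₂.
Cl₂ equivalent: 0.6689 mg/L × 64,400 L = 43.08 g.
Product at 55.6% available Cl: 43.08 / 0.556 = 77.47 g.

77.5 g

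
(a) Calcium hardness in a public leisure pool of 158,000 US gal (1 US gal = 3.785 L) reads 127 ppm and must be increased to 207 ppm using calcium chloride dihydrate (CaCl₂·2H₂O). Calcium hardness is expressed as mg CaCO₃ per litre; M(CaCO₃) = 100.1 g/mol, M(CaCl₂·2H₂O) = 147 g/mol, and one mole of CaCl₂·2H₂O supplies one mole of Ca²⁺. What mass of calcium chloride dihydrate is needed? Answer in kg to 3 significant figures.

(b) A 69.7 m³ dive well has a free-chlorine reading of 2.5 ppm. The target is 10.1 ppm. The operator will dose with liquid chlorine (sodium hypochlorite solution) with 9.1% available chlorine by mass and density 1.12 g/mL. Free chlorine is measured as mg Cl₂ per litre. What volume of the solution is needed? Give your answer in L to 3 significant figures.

(a) Volume: 158,000 US gal × 3.785 L/gal = 598,030 L.
(a) Hardness to add: (207 − 127) = 80 mg/L as CaCO₃ × 598,030 L = 47,840 g as CaCO₃.
(a) Moles of Ca²⁺ (1 mol Ca²⁺ ≡ 1 mol CaCO₃): 47,840 / 100.1 g/mol = 477.9 mol.
(a) Mass of CaCl₂·2H₂O: 477.9 × 147 = 70,260 g.

(b) Volume: 69.7 m³ = 69,700 L.
(b) Chlorine deficit: 10.1 − 2.5 = 7.6 ppm = 7.6 mg/L as Cl₂.
(b) Cl₂ equivalent needed: 7.6 mg/L × 69,700 L = 529,700 mg = 529.7 g.
(b) Product at 9.1% available chlorine: 529.7 / 0.091 = 5821 g.
(b) Volume at density 1.12 g/mL: 5821 g ÷ 1.12 g/mL = 5197 mL.

(a) 70.3 kg; (b) 5.20 L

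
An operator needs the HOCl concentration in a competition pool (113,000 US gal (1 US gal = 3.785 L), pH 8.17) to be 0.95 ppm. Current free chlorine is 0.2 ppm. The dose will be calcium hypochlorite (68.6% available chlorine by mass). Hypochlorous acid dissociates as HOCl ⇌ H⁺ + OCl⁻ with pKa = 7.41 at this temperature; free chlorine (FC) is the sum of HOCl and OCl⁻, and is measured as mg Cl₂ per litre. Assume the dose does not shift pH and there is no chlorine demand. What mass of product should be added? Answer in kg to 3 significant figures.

3.88 kg

Volume: 113,000 US gal × 3.785 L/gal = 427,705 L.
[OCl⁻]/[HOCl] = 10^(pH − pKa) = 10^(8.17 − 7.41) = 5.754; fraction as HOCl = 1/(1 + 5.754) = 0.1481.
Free chlorine required for 0.95 ppm HOCl: 0.95 / 0.1481 = 6.417 ppm.
FC to add: 6.417 − 0.2 = 6.217 mg/L as Cl₂.
Cl₂ equivalent: 6.217 mg/L × 427,705 L = 2659 g.
Product at 68.6% available Cl: 2659 / 0.686 = 3876 g.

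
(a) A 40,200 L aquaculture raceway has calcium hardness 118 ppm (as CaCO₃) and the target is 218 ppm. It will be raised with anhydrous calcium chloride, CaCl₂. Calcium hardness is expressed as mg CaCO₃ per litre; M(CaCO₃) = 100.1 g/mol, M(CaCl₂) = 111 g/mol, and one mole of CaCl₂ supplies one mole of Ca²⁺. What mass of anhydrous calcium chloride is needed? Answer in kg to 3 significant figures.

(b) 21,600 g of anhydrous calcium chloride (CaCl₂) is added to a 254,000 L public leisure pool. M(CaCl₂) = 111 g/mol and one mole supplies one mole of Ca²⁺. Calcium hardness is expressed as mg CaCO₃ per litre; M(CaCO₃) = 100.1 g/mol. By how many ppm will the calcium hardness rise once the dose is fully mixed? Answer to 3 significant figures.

(a) 4.46 kg; (b) 76.7 ppm

(a) Hardness to add: (218 − 118) = 100 mg/L as CaCO₃ × 40,200 L = 4020 g as CaCO₃.
(a) Moles of Ca²⁺ (1 mol Ca²⁺ ≡ 1 mol CaCO₃): 4020 / 100.1 g/mol = 40.16 mol.
(a) Mass of CaCl₂: 40.16 × 111 = 4458 g.

(b) Moles of Ca²⁺: 21,600 g ÷ 111 g/mol = 194.6 mol.
(b) As CaCO₃: 194.6 mol × 100.1 g/mol = 19,480 g.
(b) Rise: 19,480 g / 254,000 L × 1000 = 76.69 mg/L.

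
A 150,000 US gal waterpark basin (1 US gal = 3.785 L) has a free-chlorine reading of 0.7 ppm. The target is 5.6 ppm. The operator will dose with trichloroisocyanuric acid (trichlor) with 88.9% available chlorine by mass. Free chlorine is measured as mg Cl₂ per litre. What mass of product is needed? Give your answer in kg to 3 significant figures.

Volume: 150,000 US gal × 3.785 L/gal = 567,750 L.
Chlorine deficit: 5.6 − 0.7 = 4.9 ppm = 4.9 mg/L as Cl₂.
Cl₂ equivalent needed: 4.9 mg/L × 567,750 L = 2,782,000 mg = 2782 g.
Product at 88.9% available chlorine: 2782 / 0.889 = 3129 g.

3.13 kg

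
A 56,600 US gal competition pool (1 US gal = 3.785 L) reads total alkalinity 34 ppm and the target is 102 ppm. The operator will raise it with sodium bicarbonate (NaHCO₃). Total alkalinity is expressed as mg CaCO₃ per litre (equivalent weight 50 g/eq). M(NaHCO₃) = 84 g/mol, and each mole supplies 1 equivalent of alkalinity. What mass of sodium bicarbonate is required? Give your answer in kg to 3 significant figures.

Volume: 56,600 US gal × 3.785 L/gal = 214,231 L.
Alkalinity to add: (102 − 34) = 68 mg/L as CaCO₃ × 214,231 L = 14,570 g as CaCO₃.
Equivalents: 14,570 g ÷ 50 g/eq = 291.4 eq.
NaHCO₃ supplies 1 eq per mole → 291.4 mol.
Mass: 291.4 mol × 84 g/mol = 24,470 g.

24.5 kg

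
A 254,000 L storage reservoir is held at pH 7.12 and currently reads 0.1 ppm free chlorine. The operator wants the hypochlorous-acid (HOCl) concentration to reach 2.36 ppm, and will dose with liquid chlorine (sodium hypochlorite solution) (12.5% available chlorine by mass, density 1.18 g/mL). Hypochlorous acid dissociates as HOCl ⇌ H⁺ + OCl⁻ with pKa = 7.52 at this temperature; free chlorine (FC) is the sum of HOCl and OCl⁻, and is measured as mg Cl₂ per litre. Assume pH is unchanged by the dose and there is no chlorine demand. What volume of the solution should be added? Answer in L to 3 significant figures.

[OCl⁻]/[HOCl] = 10^(pH − pKa) = 10^(7.12 − 7.52) = 0.3981; fraction as HOCl = 1/(1 + 0.3981) = 0.7153.
Free chlorine required for 2.36 ppm HOCl: 2.36 / 0.7153 = 3.3 ppm.
FC to add: 3.3 − 0.1 = 3.2 mg/L as Cl₂.
Cl₂ equivalent: 3.2 mg/L × 254,000 L = 812.7 g.
Product at 12.5% available Cl: 812.7 / 0.125 = 6501 g.
Volume: 6501 g ÷ 1.18 g/mL = 5510 mL.

5.51 L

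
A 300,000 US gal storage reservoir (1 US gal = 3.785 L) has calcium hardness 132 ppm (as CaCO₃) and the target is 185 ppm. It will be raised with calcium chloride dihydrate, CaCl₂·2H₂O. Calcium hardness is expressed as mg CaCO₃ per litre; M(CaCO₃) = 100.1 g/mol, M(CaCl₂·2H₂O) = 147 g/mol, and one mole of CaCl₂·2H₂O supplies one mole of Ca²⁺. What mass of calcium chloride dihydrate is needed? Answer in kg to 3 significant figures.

Volume: 300,000 US gal × 3.785 L/gal = 1,135,500 L.
Hardness to add: (185 − 132) = 53 mg/L as CaCO₃ × 1,135,500 L = 60,180 g as CaCO₃.
Moles of Ca²⁺ (1 mol Ca²⁺ ≡ 1 mol CaCO₃): 60,180 / 100.1 g/mol = 601.2 mol.
Mass of CaCl₂·2H₂O: 601.2 × 147 = 88,380 g.

88.4 kg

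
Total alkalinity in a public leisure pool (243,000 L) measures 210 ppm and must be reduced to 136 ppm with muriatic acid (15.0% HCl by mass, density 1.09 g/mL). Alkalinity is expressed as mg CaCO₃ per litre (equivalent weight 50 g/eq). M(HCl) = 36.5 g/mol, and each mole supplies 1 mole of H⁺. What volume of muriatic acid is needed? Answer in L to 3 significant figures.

80.3 L

Alkalinity to neutralize: (210 − 136) = 74 mg/L as CaCO₃ × 243,000 L = 17,980 g as CaCO₃.
Equivalents of H⁺ required: 17,980 ÷ 50 g/eq = 359.6 eq = 359.6 mol HCl.
Mass of HCl: 359.6 × 36.5 = 13,130 g.
Mass of 15.0% solution: 13,130 / 0.15 = 87,510 g.
Volume: 87,510 g ÷ 1.09 g/mL = 80,290 mL.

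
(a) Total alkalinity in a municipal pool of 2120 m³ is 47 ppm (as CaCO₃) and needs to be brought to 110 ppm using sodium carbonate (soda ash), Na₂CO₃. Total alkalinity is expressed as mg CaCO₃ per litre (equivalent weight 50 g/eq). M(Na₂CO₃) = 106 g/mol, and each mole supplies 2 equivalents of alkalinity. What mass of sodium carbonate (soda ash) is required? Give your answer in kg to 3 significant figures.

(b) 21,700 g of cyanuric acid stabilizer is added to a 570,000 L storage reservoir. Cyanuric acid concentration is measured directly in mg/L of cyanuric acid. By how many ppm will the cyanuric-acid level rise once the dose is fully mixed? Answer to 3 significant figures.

(a) Volume: 2120 m³ = 2,120,000 L.
(a) Alkalinity to add: (110 − 47) = 63 mg/L as CaCO₃ × 2,120,000 L = 133,600 g as CaCO₃.
(a) Equivalents: 133,600 g ÷ 50 g/eq = 2671 eq.
(a) Each mole of Na₂CO₃ supplies 2 eq, so 2671 / 2 = 1336 mol.
(a) Mass: 1336 mol × 106 g/mol = 141,600 g.

(b) Rise: 21,700 g / 570,000 L × 1000 = 38.07 mg/L.

(a) 142 kg; (b) 38.1 ppm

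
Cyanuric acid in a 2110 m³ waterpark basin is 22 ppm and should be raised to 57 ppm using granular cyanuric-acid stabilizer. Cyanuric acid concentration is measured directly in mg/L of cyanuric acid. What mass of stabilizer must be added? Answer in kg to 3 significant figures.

Volume: 2110 m³ = 2,110,000 L.
CYA to add: (57 − 22) = 35 mg/L × 2,110,000 L = 73,850 g cyanuric acid.

73.8 kg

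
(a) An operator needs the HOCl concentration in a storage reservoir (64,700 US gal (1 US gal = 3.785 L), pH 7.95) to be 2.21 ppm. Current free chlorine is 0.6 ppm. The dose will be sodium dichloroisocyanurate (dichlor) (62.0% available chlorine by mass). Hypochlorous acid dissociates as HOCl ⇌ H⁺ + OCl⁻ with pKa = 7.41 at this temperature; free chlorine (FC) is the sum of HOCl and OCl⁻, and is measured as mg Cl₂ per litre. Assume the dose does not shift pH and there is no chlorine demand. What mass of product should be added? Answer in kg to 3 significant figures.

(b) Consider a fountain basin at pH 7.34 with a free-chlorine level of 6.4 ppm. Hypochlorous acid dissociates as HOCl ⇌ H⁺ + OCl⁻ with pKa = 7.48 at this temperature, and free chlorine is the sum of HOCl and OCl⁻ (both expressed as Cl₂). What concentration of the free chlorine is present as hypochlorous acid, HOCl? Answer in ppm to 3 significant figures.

(a) 3.66 kg; (b) 3.71 ppm

(a) Volume: 64,700 US gal × 3.785 L/gal = 244,890 L.
(a) [OCl⁻]/[HOCl] = 10^(pH − pKa) = 10^(7.95 − 7.41) = 3.467; fraction as HOCl = 1/(1 + 3.467) = 0.2238.
(a) Free chlorine required for 2.21 ppm HOCl: 2.21 / 0.2238 = 9.873 ppm.
(a) FC to add: 9.873 − 0.6 = 9.273 mg/L as Cl₂.
(a) Cl₂ equivalent: 9.273 mg/L × 244,890 L = 2271 g.
(a) Product at 62.0% available Cl: 2271 / 0.62 = 3663 g.

(b) [OCl⁻]/[HOCl] = 10^(pH − pKa) = 10^(7.34 − 7.48) = 10^-0.14 = 0.7244.
(b) Fraction as HOCl = 1 / (1 + 0.7244) = 0.5799.
(b) HOCl = 0.5799 × 6.4 ppm = 3.711 ppm.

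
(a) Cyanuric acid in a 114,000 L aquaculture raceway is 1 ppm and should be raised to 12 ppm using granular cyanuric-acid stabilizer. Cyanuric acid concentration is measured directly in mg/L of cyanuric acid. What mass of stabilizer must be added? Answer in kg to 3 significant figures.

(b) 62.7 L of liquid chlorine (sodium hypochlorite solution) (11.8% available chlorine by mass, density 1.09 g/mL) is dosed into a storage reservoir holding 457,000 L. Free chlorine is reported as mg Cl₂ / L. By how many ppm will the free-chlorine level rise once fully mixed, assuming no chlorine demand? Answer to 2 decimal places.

(a) 1.25 kg; (b) 17.65 ppm

(a) CYA to add: (12 − 1) = 11 mg/L × 114,000 L = 1254 g cyanuric acid.

(b) Mass of solution: 62.7 L × 1000 mL/L × 1.09 g/mL = 68,340 g.
(b) Available chlorine delivered: 68,340 g × 0.118 = 8064 g as Cl₂.
(b) Concentration rise: 8064 g / 457,000 L = 17.65 mg/L = 17.65 ppm.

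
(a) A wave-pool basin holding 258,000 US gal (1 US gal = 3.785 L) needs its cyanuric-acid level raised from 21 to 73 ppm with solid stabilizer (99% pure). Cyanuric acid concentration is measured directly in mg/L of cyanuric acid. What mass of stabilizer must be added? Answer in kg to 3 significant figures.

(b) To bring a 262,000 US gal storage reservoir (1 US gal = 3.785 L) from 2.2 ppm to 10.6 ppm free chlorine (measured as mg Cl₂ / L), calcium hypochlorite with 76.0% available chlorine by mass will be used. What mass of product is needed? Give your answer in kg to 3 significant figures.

(a) Volume: 258,000 US gal × 3.785 L/gal = 976,530 L.
(a) CYA to add: (73 − 21) = 52 mg/L × 976,530 L = 50,780 g cyanuric acid.
(a) At 99% purity: 50,780 / 0.99 = 51,290 g product.

(b) Volume: 262,000 US gal × 3.785 L/gal = 991,670 L.
(b) Chlorine deficit: 10.6 − 2.2 = 8.4 ppm = 8.4 mg/L as Cl₂.
(b) Cl₂ equivalent needed: 8.4 mg/L × 991,670 L = 8,330,000 mg = 8330 g.
(b) Product at 76.0% available chlorine: 8330 / 0.76 = 10,960 g.

(a) 51.3 kg; (b) 11.0 kg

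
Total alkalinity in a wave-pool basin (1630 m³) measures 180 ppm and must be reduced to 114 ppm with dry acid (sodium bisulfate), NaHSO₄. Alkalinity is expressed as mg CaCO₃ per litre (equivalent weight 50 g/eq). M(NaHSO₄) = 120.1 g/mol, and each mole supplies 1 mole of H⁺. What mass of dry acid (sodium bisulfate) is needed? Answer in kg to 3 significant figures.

258 kg

Volume: 1630 m³ = 1,630,000 L.
Alkalinity to neutralize: (180 − 114) = 66 mg/L as CaCO₃ × 1,630,000 L = 107,600 g as CaCO₃.
Equivalents of H⁺ required: 107,600 ÷ 50 g/eq = 2152 eq = 2152 mol NaHSO₄.
Mass of NaHSO₄: 2152 × 120.1 = 258,400 g.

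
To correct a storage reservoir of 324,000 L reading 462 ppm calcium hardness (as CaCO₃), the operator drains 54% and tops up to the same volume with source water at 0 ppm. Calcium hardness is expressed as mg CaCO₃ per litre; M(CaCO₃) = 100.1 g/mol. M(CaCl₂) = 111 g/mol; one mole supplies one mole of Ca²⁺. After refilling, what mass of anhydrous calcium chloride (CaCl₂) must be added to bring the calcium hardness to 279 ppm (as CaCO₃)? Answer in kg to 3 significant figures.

After draining 54% and refilling: 462 × 0.46 + 0 × 0.54 = 212.52 ppm.
Deficit to target: 279 − 212.52 = 66.48 mg/L.
As CaCO₃: 66.48 mg/L × 324,000 L = 21,540 g; ÷ 100.1 = 215.2 mol Ca²⁺.
Mass: 215.2 × 111 = 23,880 g.

23.9 kg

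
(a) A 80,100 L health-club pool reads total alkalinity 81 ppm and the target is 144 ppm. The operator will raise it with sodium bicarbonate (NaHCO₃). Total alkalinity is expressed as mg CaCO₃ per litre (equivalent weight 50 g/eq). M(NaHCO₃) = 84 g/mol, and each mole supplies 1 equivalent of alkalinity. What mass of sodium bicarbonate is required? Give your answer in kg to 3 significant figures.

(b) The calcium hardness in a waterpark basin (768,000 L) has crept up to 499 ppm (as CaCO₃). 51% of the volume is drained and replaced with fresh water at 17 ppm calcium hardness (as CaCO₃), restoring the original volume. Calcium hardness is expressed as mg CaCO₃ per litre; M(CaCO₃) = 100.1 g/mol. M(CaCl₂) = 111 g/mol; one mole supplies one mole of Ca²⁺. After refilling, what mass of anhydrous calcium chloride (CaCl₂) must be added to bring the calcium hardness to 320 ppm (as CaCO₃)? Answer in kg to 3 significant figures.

(a) Alkalinity to add: (144 − 81) = 63 mg/L as CaCO₃ × 80,100 L = 5046 g as CaCO₃.
(a) Equivalents: 5046 g ÷ 50 g/eq = 100.9 eq.
(a) NaHCO₃ supplies 1 eq per mole → 100.9 mol.
(a) Mass: 100.9 mol × 84 g/mol = 8478 g.

(b) After draining 51% and refilling: 499 × 0.49 + 17 × 0.51 = 253.18 ppm.
(b) Deficit to target: 320 − 253.18 = 66.82 mg/L.
(b) As CaCO₃: 66.82 mg/L × 768,000 L = 51,320 g; ÷ 100.1 = 512.7 mol Ca²⁺.
(b) Mass: 512.7 × 111 = 56,910 g.

(a) 8.48 kg; (b) 56.9 kg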